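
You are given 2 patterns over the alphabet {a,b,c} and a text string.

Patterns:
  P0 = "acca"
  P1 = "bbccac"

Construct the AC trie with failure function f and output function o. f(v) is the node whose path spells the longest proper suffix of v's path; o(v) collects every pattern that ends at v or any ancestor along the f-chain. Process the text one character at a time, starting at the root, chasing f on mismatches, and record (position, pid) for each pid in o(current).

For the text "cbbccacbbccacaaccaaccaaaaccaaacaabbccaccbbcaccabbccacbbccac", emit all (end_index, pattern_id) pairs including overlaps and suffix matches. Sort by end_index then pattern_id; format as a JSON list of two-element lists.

Construct AC machine:
Trie (insert patterns):
  n0 'ε': a→1 b→5
  n1 'a': c→2
  n2 'ac': c→3
  n3 'acc': a→4
  n4 'acca': ·  [P0 ends]
  n5 'b': b→6
  n6 'bb': c→7
  n7 'bbc': c→8
  n8 'bbcc': a→9
  n9 'bbcca': c→10
  n10 'bbccac': ·  [P1 ends]

BFS fail/out derivation:
  fail(1) 'a': from fail(0)=0 chase 'a': 0 ⇒ 0;  out=∅∪out(0)=∅
  fail(5) 'b': from fail(0)=0 chase 'b': 0 ⇒ 0;  out=∅∪out(0)=∅
  fail(2) 'ac': from fail(1)=0 chase 'c': 0 ⇒ 0;  out=∅∪out(0)=∅
  fail(6) 'bb': from fail(5)=0 chase 'b': 0 ⇒ 5;  out=∅∪out(5)=∅
  fail(3) 'acc': from fail(2)=0 chase 'c': 0 ⇒ 0;  out=∅∪out(0)=∅
  fail(7) 'bbc': from fail(6)=5 chase 'c': 5→0 ⇒ 0;  out=∅∪out(0)=∅
  fail(4) 'acca': from fail(3)=0 chase 'a': 0 ⇒ 1;  out={0}∪out(1)={0}
  fail(8) 'bbcc': from fail(7)=0 chase 'c': 0 ⇒ 0;  out=∅∪out(0)=∅
  fail(9) 'bbcca': from fail(8)=0 chase 'a': 0 ⇒ 1;  out=∅∪out(1)=∅
  fail(10) 'bbccac': from fail(9)=1 chase 'c': 1 ⇒ 2;  out={1}∪out(2)={1}

Text stream:
i=0 'c': node 0→0
i=1 'b': node 0→5
i=2 'b': node 5→6
i=3 'c': node 6→7
i=4 'c': node 7→8
i=5 'a': node 8→9
i=6 'c': node 9→10  ** P1@[1:6]
i=7 'b': node 10→5 (fail-walked)
i=8 'b': node 5→6
i=9 'c': node 6→7
i=10 'c': node 7→8
i=11 'a': node 8→9
i=12 'c': node 9→10  ** P1@[7:12]
i=13 'a': node 10→1 (fail-walked)
i=14 'a': node 1→1 (fail-walked)
i=15 'c': node 1→2
i=16 'c': node 2→3
i=17 'a': node 3→4  ** P0@[14:17]
i=18 'a': node 4→1 (fail-walked)
i=19 'c': node 1→2
i=20 'c': node 2→3
i=21 'a': node 3→4  ** P0@[18:21]
i=22 'a': node 4→1 (fail-walked)
i=23 'a': node 1→1 (fail-walked)
i=24 'a': node 1→1 (fail-walked)
i=25 'c': node 1→2
i=26 'c': node 2→3
i=27 'a': node 3→4  ** P0@[24:27]
i=28 'a': node 4→1 (fail-walked)
i=29 'a': node 1→1 (fail-walked)
i=30 'c': node 1→2
i=31 'a': node 2→1 (fail-walked)
i=32 'a': node 1→1 (fail-walked)
i=33 'b': node 1→5 (fail-walked)
i=34 'b': node 5→6
i=35 'c': node 6→7
i=36 'c': node 7→8
i=37 'a': node 8→9
i=38 'c': node 9→10  ** P1@[33:38]
i=39 'c': node 10→3 (fail-walked)
i=40 'b': node 3→5 (fail-walked)
i=41 'b': node 5→6
i=42 'c': node 6→7
i=43 'a': node 7→1 (fail-walked)
i=44 'c': node 1→2
i=45 'c': node 2→3
i=46 'a': node 3→4  ** P0@[43:46]
i=47 'b': node 4→5 (fail-walked)
i=48 'b': node 5→6
i=49 'c': node 6→7
i=50 'c': node 7→8
i=51 'a': node 8→9
i=52 'c': node 9→10  ** P1@[47:52]
i=53 'b': node 10→5 (fail-walked)
i=54 'b': node 5→6
i=55 'c': node 6→7
i=56 'c': node 7→8
i=57 'a': node 8→9
i=58 'c': node 9→10  ** P1@[53:58]

Matches: [[6,1],[12,1],[17,0],[21,0],[27,0],[38,1],[46,0],[52,1],[58,1]]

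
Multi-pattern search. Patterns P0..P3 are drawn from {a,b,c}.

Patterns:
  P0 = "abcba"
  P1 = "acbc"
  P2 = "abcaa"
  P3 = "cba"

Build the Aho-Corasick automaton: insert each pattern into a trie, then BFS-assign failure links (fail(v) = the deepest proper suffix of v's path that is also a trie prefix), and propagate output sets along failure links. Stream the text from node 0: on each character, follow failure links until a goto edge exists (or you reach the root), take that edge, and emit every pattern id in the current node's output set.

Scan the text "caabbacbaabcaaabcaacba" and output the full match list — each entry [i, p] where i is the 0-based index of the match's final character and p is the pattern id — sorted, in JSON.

Build automaton:
Trie (insert patterns):
  n0 'ε': a→1 c→11
  n1 'a': b→2 c→6
  n2 'ab': c→3
  n3 'abc': a→9 b→4
  n4 'abcb': a→5
  n5 'abcba': ·  ←P0
  n6 'ac': b→7
  n7 'acb': c→8
  n8 'acbc': ·  ←P1
  n9 'abca': a→10
  n10 'abcaa': ·  ←P2
  n11 'c': b→12
  n12 'cb': a→13
  n13 'cba': ·  ←P3

Failure links (BFS by depth):
  n1('a'): parent n0 fail=0; on 'a' 0 → fail=0;  out ∅∪∅=∅
  n11('c'): parent n0 fail=0; on 'c' 0 → fail=0;  out ∅∪∅=∅
  n2('ab'): parent n1 fail=0; on 'b' 0 → fail=0;  out ∅∪∅=∅
  n6('ac'): parent n1 fail=0; on 'c' 0 → fail=11;  out ∅∪∅=∅
  n12('cb'): parent n11 fail=0; on 'b' 0 → fail=0;  out ∅∪∅=∅
  n3('abc'): parent n2 fail=0; on 'c' 0 → fail=11;  out ∅∪∅=∅
  n7('acb'): parent n6 fail=11; on 'b' 11 → fail=12;  out ∅∪∅=∅
  n13('cba'): parent n12 fail=0; on 'a' 0 → fail=1;  out {3}∪∅={3}
  n4('abcb'): parent n3 fail=11; on 'b' 11 → fail=12;  out ∅∪∅=∅
  n8('acbc'): parent n7 fail=12; on 'c' 12→0 → fail=11;  out {1}∪∅={1}
  n9('abca'): parent n3 fail=11; on 'a' 11→0 → fail=1;  out ∅∪∅=∅
  n5('abcba'): parent n4 fail=12; on 'a' 12 → fail=13;  out {0}∪{3}={0,3}
  n10('abcaa'): parent n9 fail=1; on 'a' 1→0 → fail=1;  out {2}∪∅={2}

Scan:
[0] read 'c'  n0⇒n11
[1] read 'a'  n11⇒n1 (fail-walked)
[2] read 'a'  n1⇒n1 (fail-walked)
[3] read 'b'  n1⇒n2
[4] read 'b'  n2⇒n0 (fail-walked)
[5] read 'a'  n0⇒n1
[6] read 'c'  n1⇒n6
[7] read 'b'  n6⇒n7
[8] read 'a'  n7⇒n13 (fail-walked)  ** P3@[6:8]
[9] read 'a'  n13⇒n1 (fail-walked)
[10] read 'b'  n1⇒n2
[11] read 'c'  n2⇒n3
[12] read 'a'  n3⇒n9
[13] read 'a'  n9⇒n10  ** P2@[9:13]
[14] read 'a'  n10⇒n1 (fail-walked)
[15] read 'b'  n1⇒n2
[16] read 'c'  n2⇒n3
[17] read 'a'  n3⇒n9
[18] read 'a'  n9⇒n10  ** P2@[14:18]
[19] read 'c'  n10⇒n6 (fail-walked)
[20] read 'b'  n6⇒n7
[21] read 'a'  n7⇒n13 (fail-walked)  ** P3@[19:21]

All matches (sorted): [[8,3],[13,2],[18,2],[21,3]]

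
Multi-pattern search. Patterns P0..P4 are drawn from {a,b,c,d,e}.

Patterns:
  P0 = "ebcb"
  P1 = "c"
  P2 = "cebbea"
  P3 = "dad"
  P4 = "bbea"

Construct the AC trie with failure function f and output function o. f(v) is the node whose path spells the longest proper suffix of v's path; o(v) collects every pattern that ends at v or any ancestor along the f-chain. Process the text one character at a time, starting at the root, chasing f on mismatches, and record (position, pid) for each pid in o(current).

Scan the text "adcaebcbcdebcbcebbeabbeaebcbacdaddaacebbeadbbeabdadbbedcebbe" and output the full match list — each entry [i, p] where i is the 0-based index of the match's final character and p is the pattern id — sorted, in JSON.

Build:
Trie (insert patterns):
  0='ε' goto b→14 c→5 d→11 e→1
  1='e' goto b→2
  2='eb' goto c→3
  3='ebc' goto b→4
  4='ebcb' goto ·  ←P0
  5='c' goto e→6  ←P1
  6='ce' goto b→7
  7='ceb' goto b→8
  8='cebb' goto e→9
  9='cebbe' goto a→10
  10='cebbea' goto ·  ←P2
  11='d' goto a→12
  12='da' goto d→13
  13='dad' goto ·  ←P3
  14='b' goto b→15
  15='bb' goto e→16
  16='bbe' goto a→17
  17='bbea' goto ·  ←P4

BFS fail/out derivation:
  fail(1) 'e': from fail(0)=0 chase 'e': 0 ⇒ 0;  out=∅∪out(0)=∅
  fail(5) 'c': from fail(0)=0 chase 'c': 0 ⇒ 0;  out={1}∪out(0)={1}
  fail(11) 'd': from fail(0)=0 chase 'd': 0 ⇒ 0;  out=∅∪out(0)=∅
  fail(14) 'b': from fail(0)=0 chase 'b': 0 ⇒ 0;  out=∅∪out(0)=∅
  fail(2) 'eb': from fail(1)=0 chase 'b': 0 ⇒ 14;  out=∅∪out(14)=∅
  fail(6) 'ce': from fail(5)=0 chase 'e': 0 ⇒ 1;  out=∅∪out(1)=∅
  fail(12) 'da': from fail(11)=0 chase 'a': 0 ⇒ 0;  out=∅∪out(0)=∅
  fail(15) 'bb': from fail(14)=0 chase 'b': 0 ⇒ 14;  out=∅∪out(14)=∅
  fail(3) 'ebc': from fail(2)=14 chase 'c': 14→0 ⇒ 5;  out=∅∪out(5)={1}
  fail(7) 'ceb': from fail(6)=1 chase 'b': 1 ⇒ 2;  out=∅∪out(2)=∅
  fail(13) 'dad': from fail(12)=0 chase 'd': 0 ⇒ 11;  out={3}∪out(11)={3}
  fail(16) 'bbe': from fail(15)=14 chase 'e': 14→0 ⇒ 1;  out=∅∪out(1)=∅
  fail(4) 'ebcb': from fail(3)=5 chase 'b': 5→0 ⇒ 14;  out={0}∪out(14)={0}
  fail(8) 'cebb': from fail(7)=2 chase 'b': 2→14 ⇒ 15;  out=∅∪out(15)=∅
  fail(17) 'bbea': from fail(16)=1 chase 'a': 1→0 ⇒ 0;  out={4}∪out(0)={4}
  fail(9) 'cebbe': from fail(8)=15 chase 'e': 15 ⇒ 16;  out=∅∪out(16)=∅
  fail(10) 'cebbea': from fail(9)=16 chase 'a': 16 ⇒ 17;  out={2}∪out(17)={2,4}

Text stream:
pos 0 'a': at 0
pos 1 'd': at 11
pos 2 'c': at 5 ·f  ** P1@[2:2]
pos 3 'a': at 0 ·f
pos 4 'e': at 1
pos 5 'b': at 2
pos 6 'c': at 3  ** P1@[6:6]
pos 7 'b': at 4  ** P0@[4:7]
pos 8 'c': at 5 ·f  ** P1@[8:8]
pos 9 'd': at 11 ·f
pos 10 'e': at 1 ·f
pos 11 'b': at 2
pos 12 'c': at 3  ** P1@[12:12]
pos 13 'b': at 4  ** P0@[10:13]
pos 14 'c': at 5 ·f  ** P1@[14:14]
pos 15 'e': at 6
pos 16 'b': at 7
pos 17 'b': at 8
pos 18 'e': at 9
pos 19 'a': at 10  ** P2@[14:19],P4@[16:19]
pos 20 'b': at 14 ·f
pos 21 'b': at 15
pos 22 'e': at 16
pos 23 'a': at 17  ** P4@[20:23]
pos 24 'e': at 1 ·f
pos 25 'b': at 2
pos 26 'c': at 3  ** P1@[26:26]
pos 27 'b': at 4  ** P0@[24:27]
pos 28 'a': at 0 ·f
pos 29 'c': at 5  ** P1@[29:29]
pos 30 'd': at 11 ·f
pos 31 'a': at 12
pos 32 'd': at 13  ** P3@[30:32]
pos 33 'd': at 11 ·f
pos 34 'a': at 12
pos 35 'a': at 0 ·f
pos 36 'c': at 5  ** P1@[36:36]
pos 37 'e': at 6
pos 38 'b': at 7
pos 39 'b': at 8
pos 40 'e': at 9
pos 41 'a': at 10  ** P2@[36:41],P4@[38:41]
pos 42 'd': at 11 ·f
pos 43 'b': at 14 ·f
pos 44 'b': at 15
pos 45 'e': at 16
pos 46 'a': at 17  ** P4@[43:46]
pos 47 'b': at 14 ·f
pos 48 'd': at 11 ·f
pos 49 'a': at 12
pos 50 'd': at 13  ** P3@[48:50]
pos 51 'b': at 14 ·f
pos 52 'b': at 15
pos 53 'e': at 16
pos 54 'd': at 11 ·f
pos 55 'c': at 5 ·f  ** P1@[55:55]
pos 56 'e': at 6
pos 57 'b': at 7
pos 58 'b': at 8
pos 59 'e': at 9

Matches: [[2,1],[6,1],[7,0],[8,1],[12,1],[13,0],[14,1],[19,2],[19,4],[23,4],[26,1],[27,0],[29,1],[32,3],[36,1],[41,2],[41,4],[46,4],[50,3],[55,1]]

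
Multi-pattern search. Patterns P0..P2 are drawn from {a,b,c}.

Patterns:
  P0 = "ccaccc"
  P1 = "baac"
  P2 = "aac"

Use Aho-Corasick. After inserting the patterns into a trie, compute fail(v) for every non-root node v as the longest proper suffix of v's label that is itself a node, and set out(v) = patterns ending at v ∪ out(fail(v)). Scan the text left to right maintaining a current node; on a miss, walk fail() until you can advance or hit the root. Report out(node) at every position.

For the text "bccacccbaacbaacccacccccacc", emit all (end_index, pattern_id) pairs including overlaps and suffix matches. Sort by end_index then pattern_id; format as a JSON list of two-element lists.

Build:
Trie nodes:
  n0 'ε': a→11 b→7 c→1
  n1 'c': c→2
  n2 'cc': a→3
  n3 'cca': c→4
  n4 'ccac': c→5
  n5 'ccacc': c→6
  n6 'ccaccc': ·  [P0 ends]
  n7 'b': a→8
  n8 'ba': a→9
  n9 'baa': c→10
  n10 'baac': ·  [P1 ends]
  n11 'a': a→12
  n12 'aa': c→13
  n13 'aac': ·  [P2 ends]

BFS fail/out derivation:
  n1('c'): parent n0 fail=0; on 'c' 0 → fail=0;  out ∅∪∅=∅
  n7('b'): parent n0 fail=0; on 'b' 0 → fail=0;  out ∅∪∅=∅
  n11('a'): parent n0 fail=0; on 'a' 0 → fail=0;  out ∅∪∅=∅
  n2('cc'): parent n1 fail=0; on 'c' 0 → fail=1;  out ∅∪∅=∅
  n8('ba'): parent n7 fail=0; on 'a' 0 → fail=11;  out ∅∪∅=∅
  n12('aa'): parent n11 fail=0; on 'a' 0 → fail=11;  out ∅∪∅=∅
  n3('cca'): parent n2 fail=1; on 'a' 1→0 → fail=11;  out ∅∪∅=∅
  n9('baa'): parent n8 fail=11; on 'a' 11 → fail=12;  out ∅∪∅=∅
  n13('aac'): parent n12 fail=11; on 'c' 11→0 → fail=1;  out {2}∪∅={2}
  n4('ccac'): parent n3 fail=11; on 'c' 11→0 → fail=1;  out ∅∪∅=∅
  n10('baac'): parent n9 fail=12; on 'c' 12 → fail=13;  out {1}∪{2}={1,2}
  n5('ccacc'): parent n4 fail=1; on 'c' 1 → fail=2;  out ∅∪∅=∅
  n6('ccaccc'): parent n5 fail=2; on 'c' 2→1 → fail=2;  out {0}∪∅={0}

Text stream:
[0] read 'b'  n0⇒n7
[1] read 'c'  n7⇒n1 ·f
[2] read 'c'  n1⇒n2
[3] read 'a'  n2⇒n3
[4] read 'c'  n3⇒n4
[5] read 'c'  n4⇒n5
[6] read 'c'  n5⇒n6  ** P0@[1:6]
[7] read 'b'  n6⇒n7 ·f
[8] read 'a'  n7⇒n8
[9] read 'a'  n8⇒n9
[10] read 'c'  n9⇒n10  ** P1@[7:10],P2@[8:10]
[11] read 'b'  n10⇒n7 ·f
[12] read 'a'  n7⇒n8
[13] read 'a'  n8⇒n9
[14] read 'c'  n9⇒n10  ** P1@[11:14],P2@[12:14]
[15] read 'c'  n10⇒n2 ·f
[16] read 'c'  n2⇒n2 ·f
[17] read 'a'  n2⇒n3
[18] read 'c'  n3⇒n4
[19] read 'c'  n4⇒n5
[20] read 'c'  n5⇒n6  ** P0@[15:20]
[21] read 'c'  n6⇒n2 ·f
[22] read 'c'  n2⇒n2 ·f
[23] read 'a'  n2⇒n3
[24] read 'c'  n3⇒n4
[25] read 'c'  n4⇒n5

Result: [[6,0],[10,1],[10,2],[14,1],[14,2],[20,0]]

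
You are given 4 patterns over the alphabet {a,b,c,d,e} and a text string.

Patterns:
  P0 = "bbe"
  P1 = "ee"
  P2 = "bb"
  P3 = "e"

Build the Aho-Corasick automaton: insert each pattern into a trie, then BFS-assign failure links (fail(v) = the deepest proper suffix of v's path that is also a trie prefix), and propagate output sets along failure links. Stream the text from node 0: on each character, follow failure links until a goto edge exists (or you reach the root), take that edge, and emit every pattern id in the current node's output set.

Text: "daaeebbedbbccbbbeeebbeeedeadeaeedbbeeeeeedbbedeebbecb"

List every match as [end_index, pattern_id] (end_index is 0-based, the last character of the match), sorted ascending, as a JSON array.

Build:
Trie nodes:
  0='ε' goto b→1 e→4
  1='b' goto b→2
  2='bb' goto e→3  ←P2
  3='bbe' goto ·  ←P0
  4='e' goto e→5  ←P3
  5='ee' goto ·  ←P1

Failure links (BFS by depth):
  fail(1) 'b': from fail(0)=0 chase 'b': 0 ⇒ 0;  out=∅∪out(0)=∅
  fail(4) 'e': from fail(0)=0 chase 'e': 0 ⇒ 0;  out={3}∪out(0)={3}
  fail(2) 'bb': from fail(1)=0 chase 'b': 0 ⇒ 1;  out={2}∪out(1)={2}
  fail(5) 'ee': from fail(4)=0 chase 'e': 0 ⇒ 4;  out={1}∪out(4)={1,3}
  fail(3) 'bbe': from fail(2)=1 chase 'e': 1→0 ⇒ 4;  out={0}∪out(4)={0,3}

Scan:
i=0 'd': node 0→0
i=1 'a': node 0→0
i=2 'a': node 0→0
i=3 'e': node 0→4  emit P3@[3:3]
i=4 'e': node 4→5  emit P1@[3:4],P3@[4:4]
i=5 'b': node 5→1 ·f
i=6 'b': node 1→2  emit P2@[5:6]
i=7 'e': node 2→3  emit P0@[5:7],P3@[7:7]
i=8 'd': node 3→0 ·f
i=9 'b': node 0→1
i=10 'b': node 1→2  emit P2@[9:10]
i=11 'c': node 2→0 ·f
i=12 'c': node 0→0
i=13 'b': node 0→1
i=14 'b': node 1→2  emit P2@[13:14]
i=15 'b': node 2→2 ·f  emit P2@[14:15]
i=16 'e': node 2→3  emit P0@[14:16],P3@[16:16]
i=17 'e': node 3→5 ·f  emit P1@[16:17],P3@[17:17]
i=18 'e': node 5→5 ·f  emit P1@[17:18],P3@[18:18]
i=19 'b': node 5→1 ·f
i=20 'b': node 1→2  emit P2@[19:20]
i=21 'e': node 2→3  emit P0@[19:21],P3@[21:21]
i=22 'e': node 3→5 ·f  emit P1@[21:22],P3@[22:22]
i=23 'e': node 5→5 ·f  emit P1@[22:23],P3@[23:23]
i=24 'd': node 5→0 ·f
i=25 'e': node 0→4  emit P3@[25:25]
i=26 'a': node 4→0 ·f
i=27 'd': node 0→0
i=28 'e': node 0→4  emit P3@[28:28]
i=29 'a': node 4→0 ·f
i=30 'e': node 0→4  emit P3@[30:30]
i=31 'e': node 4→5  emit P1@[30:31],P3@[31:31]
i=32 'd': node 5→0 ·f
i=33 'b': node 0→1
i=34 'b': node 1→2  emit P2@[33:34]
i=35 'e': node 2→3  emit P0@[33:35],P3@[35:35]
i=36 'e': node 3→5 ·f  emit P1@[35:36],P3@[36:36]
i=37 'e': node 5→5 ·f  emit P1@[36:37],P3@[37:37]
i=38 'e': node 5→5 ·f  emit P1@[37:38],P3@[38:38]
i=39 'e': node 5→5 ·f  emit P1@[38:39],P3@[39:39]
i=40 'e': node 5→5 ·f  emit P1@[39:40],P3@[40:40]
i=41 'd': node 5→0 ·f
i=42 'b': node 0→1
i=43 'b': node 1→2  emit P2@[42:43]
i=44 'e': node 2→3  emit P0@[42:44],P3@[44:44]
i=45 'd': node 3→0 ·f
i=46 'e': node 0→4  emit P3@[46:46]
i=47 'e': node 4→5  emit P1@[46:47],P3@[47:47]
i=48 'b': node 5→1 ·f
i=49 'b': node 1→2  emit P2@[48:49]
i=50 'e': node 2→3  emit P0@[48:50],P3@[50:50]
i=51 'c': node 3→0 ·f
i=52 'b': node 0→1

Result: [[3,3],[4,1],[4,3],[6,2],[7,0],[7,3],[10,2],[14,2],[15,2],[16,0],[16,3],[17,1],[17,3],[18,1],[18,3],[20,2],[21,0],[21,3],[22,1],[22,3],[23,1],[23,3],[25,3],[28,3],[30,3],[31,1],[31,3],[34,2],[35,0],[35,3],[36,1],[36,3],[37,1],[37,3],[38,1],[38,3],[39,1],[39,3],[40,1],[40,3],[43,2],[44,0],[44,3],[46,3],[47,1],[47,3],[49,2],[50,0],[50,3]]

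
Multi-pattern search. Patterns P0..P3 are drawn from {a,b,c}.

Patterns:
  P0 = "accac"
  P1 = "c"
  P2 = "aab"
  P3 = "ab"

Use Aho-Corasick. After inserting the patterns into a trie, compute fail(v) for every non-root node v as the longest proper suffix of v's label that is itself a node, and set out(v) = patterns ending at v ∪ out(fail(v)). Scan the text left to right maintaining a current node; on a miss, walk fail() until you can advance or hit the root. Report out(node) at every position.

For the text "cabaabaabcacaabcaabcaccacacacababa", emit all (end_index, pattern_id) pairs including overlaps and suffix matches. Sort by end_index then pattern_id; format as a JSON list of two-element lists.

Build automaton:
Trie nodes:
  0='ε' goto a→1 c→6
  1='a' goto a→7 b→9 c→2
  2='ac' goto c→3
  3='acc' goto a→4
  4='acca' goto c→5
  5='accac' goto ·  ←P0
  6='c' goto ·  ←P1
  7='aa' goto b→8
  8='aab' goto ·  ←P2
  9='ab' goto ·  ←P3

Failure links (BFS by depth):
  fail(1) 'a': from fail(0)=0 chase 'a': 0 ⇒ 0;  out=∅∪out(0)=∅
  fail(6) 'c': from fail(0)=0 chase 'c': 0 ⇒ 0;  out={1}∪out(0)={1}
  fail(2) 'ac': from fail(1)=0 chase 'c': 0 ⇒ 6;  out=∅∪out(6)={1}
  fail(7) 'aa': from fail(1)=0 chase 'a': 0 ⇒ 1;  out=∅∪out(1)=∅
  fail(9) 'ab': from fail(1)=0 chase 'b': 0 ⇒ 0;  out={3}∪out(0)={3}
  fail(3) 'acc': from fail(2)=6 chase 'c': 6→0 ⇒ 6;  out=∅∪out(6)={1}
  fail(8) 'aab': from fail(7)=1 chase 'b': 1 ⇒ 9;  out={2}∪out(9)={2,3}
  fail(4) 'acca': from fail(3)=6 chase 'a': 6→0 ⇒ 1;  out=∅∪out(1)=∅
  fail(5) 'accac': from fail(4)=1 chase 'c': 1 ⇒ 2;  out={0}∪out(2)={0,1}

Scan:
i=0 'c': node 0→6  ** P1@[0:0]
i=1 'a': node 6→1 ·f
i=2 'b': node 1→9  ** P3@[1:2]
i=3 'a': node 9→1 ·f
i=4 'a': node 1→7
i=5 'b': node 7→8  ** P2@[3:5],P3@[4:5]
i=6 'a': node 8→1 ·f
i=7 'a': node 1→7
i=8 'b': node 7→8  ** P2@[6:8],P3@[7:8]
i=9 'c': node 8→6 ·f  ** P1@[9:9]
i=10 'a': node 6→1 ·f
i=11 'c': node 1→2  ** P1@[11:11]
i=12 'a': node 2→1 ·f
i=13 'a': node 1→7
i=14 'b': node 7→8  ** P2@[12:14],P3@[13:14]
i=15 'c': node 8→6 ·f  ** P1@[15:15]
i=16 'a': node 6→1 ·f
i=17 'a': node 1→7
i=18 'b': node 7→8  ** P2@[16:18],P3@[17:18]
i=19 'c': node 8→6 ·f  ** P1@[19:19]
i=20 'a': node 6→1 ·f
i=21 'c': node 1→2  ** P1@[21:21]
i=22 'c': node 2→3  ** P1@[22:22]
i=23 'a': node 3→4
i=24 'c': node 4→5  ** P0@[20:24],P1@[24:24]
i=25 'a': node 5→1 ·f
i=26 'c': node 1→2  ** P1@[26:26]
i=27 'a': node 2→1 ·f
i=28 'c': node 1→2  ** P1@[28:28]
i=29 'a': node 2→1 ·f
i=30 'b': node 1→9  ** P3@[29:30]
i=31 'a': node 9→1 ·f
i=32 'b': node 1→9  ** P3@[31:32]
i=33 'a': node 9→1 ·f

All matches (sorted): [[0,1],[2,3],[5,2],[5,3],[8,2],[8,3],[9,1],[11,1],[14,2],[14,3],[15,1],[18,2],[18,3],[19,1],[21,1],[22,1],[24,0],[24,1],[26,1],[28,1],[30,3],[32,3]]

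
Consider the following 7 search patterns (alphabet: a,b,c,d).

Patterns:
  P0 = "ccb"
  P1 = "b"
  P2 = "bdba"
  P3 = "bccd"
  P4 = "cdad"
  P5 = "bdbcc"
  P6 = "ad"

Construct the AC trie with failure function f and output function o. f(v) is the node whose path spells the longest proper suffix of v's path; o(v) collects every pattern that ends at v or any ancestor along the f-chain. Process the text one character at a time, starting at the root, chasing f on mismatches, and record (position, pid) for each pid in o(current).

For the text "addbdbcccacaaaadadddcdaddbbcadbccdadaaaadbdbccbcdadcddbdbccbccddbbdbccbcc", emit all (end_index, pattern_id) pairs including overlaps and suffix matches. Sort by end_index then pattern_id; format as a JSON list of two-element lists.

Build:
Trie (insert patterns):
  n0 'ε': a→16 b→4 c→1
  n1 'c': c→2 d→11
  n2 'cc': b→3
  n3 'ccb': ·  ←P0
  n4 'b': c→8 d→5  ←P1
  n5 'bd': b→6
  n6 'bdb': a→7 c→14
  n7 'bdba': ·  ←P2
  n8 'bc': c→9
  n9 'bcc': d→10
  n10 'bccd': ·  ←P3
  n11 'cd': a→12
  n12 'cda': d→13
  n13 'cdad': ·  ←P4
  n14 'bdbc': c→15
  n15 'bdbcc': ·  ←P5
  n16 'a': d→17
  n17 'ad': ·  ←P6

BFS fail/out derivation:
  fail(1) 'c': from fail(0)=0 chase 'c': 0 ⇒ 0;  out=∅∪out(0)=∅
  fail(4) 'b': from fail(0)=0 chase 'b': 0 ⇒ 0;  out={1}∪out(0)={1}
  fail(16) 'a': from fail(0)=0 chase 'a': 0 ⇒ 0;  out=∅∪out(0)=∅
  fail(2) 'cc': from fail(1)=0 chase 'c': 0 ⇒ 1;  out=∅∪out(1)=∅
  fail(5) 'bd': from fail(4)=0 chase 'd': 0 ⇒ 0;  out=∅∪out(0)=∅
  fail(8) 'bc': from fail(4)=0 chase 'c': 0 ⇒ 1;  out=∅∪out(1)=∅
  fail(11) 'cd': from fail(1)=0 chase 'd': 0 ⇒ 0;  out=∅∪out(0)=∅
  fail(17) 'ad': from fail(16)=0 chase 'd': 0 ⇒ 0;  out={6}∪out(0)={6}
  fail(3) 'ccb': from fail(2)=1 chase 'b': 1→0 ⇒ 4;  out={0}∪out(4)={0,1}
  fail(6) 'bdb': from fail(5)=0 chase 'b': 0 ⇒ 4;  out=∅∪out(4)={1}
  fail(9) 'bcc': from fail(8)=1 chase 'c': 1 ⇒ 2;  out=∅∪out(2)=∅
  fail(12) 'cda': from fail(11)=0 chase 'a': 0 ⇒ 16;  out=∅∪out(16)=∅
  fail(7) 'bdba': from fail(6)=4 chase 'a': 4→0 ⇒ 16;  out={2}∪out(16)={2}
  fail(10) 'bccd': from fail(9)=2 chase 'd': 2→1 ⇒ 11;  out={3}∪out(11)={3}
  fail(13) 'cdad': from fail(12)=16 chase 'd': 16 ⇒ 17;  out={4}∪out(17)={4,6}
  fail(14) 'bdbc': from fail(6)=4 chase 'c': 4 ⇒ 8;  out=∅∪out(8)=∅
  fail(15) 'bdbcc': from fail(14)=8 chase 'c': 8 ⇒ 9;  out={5}∪out(9)={5}

Run:
pos 0 'a': at 16
pos 1 'd': at 17  → match P6@[0:1]
pos 2 'd': at 0 (via fail)
pos 3 'b': at 4  → match P1@[3:3]
pos 4 'd': at 5
pos 5 'b': at 6  → match P1@[5:5]
pos 6 'c': at 14
pos 7 'c': at 15  → match P5@[3:7]
pos 8 'c': at 2 (via fail)
pos 9 'a': at 16 (via fail)
pos 10 'c': at 1 (via fail)
pos 11 'a': at 16 (via fail)
pos 12 'a': at 16 (via fail)
pos 13 'a': at 16 (via fail)
pos 14 'a': at 16 (via fail)
pos 15 'd': at 17  → match P6@[14:15]
pos 16 'a': at 16 (via fail)
pos 17 'd': at 17  → match P6@[16:17]
pos 18 'd': at 0 (via fail)
pos 19 'd': at 0
pos 20 'c': at 1
pos 21 'd': at 11
pos 22 'a': at 12
pos 23 'd': at 13  → match P4@[20:23],P6@[22:23]
pos 24 'd': at 0 (via fail)
pos 25 'b': at 4  → match P1@[25:25]
pos 26 'b': at 4 (via fail)  → match P1@[26:26]
pos 27 'c': at 8
pos 28 'a': at 16 (via fail)
pos 29 'd': at 17  → match P6@[28:29]
pos 30 'b': at 4 (via fail)  → match P1@[30:30]
pos 31 'c': at 8
pos 32 'c': at 9
pos 33 'd': at 10  → match P3@[30:33]
pos 34 'a': at 12 (via fail)
pos 35 'd': at 13  → match P4@[32:35],P6@[34:35]
pos 36 'a': at 16 (via fail)
pos 37 'a': at 16 (via fail)
pos 38 'a': at 16 (via fail)
pos 39 'a': at 16 (via fail)
pos 40 'd': at 17  → match P6@[39:40]
pos 41 'b': at 4 (via fail)  → match P1@[41:41]
pos 42 'd': at 5
pos 43 'b': at 6  → match P1@[43:43]
pos 44 'c': at 14
pos 45 'c': at 15  → match P5@[41:45]
pos 46 'b': at 3 (via fail)  → match P0@[44:46],P1@[46:46]
pos 47 'c': at 8 (via fail)
pos 48 'd': at 11 (via fail)
pos 49 'a': at 12
pos 50 'd': at 13  → match P4@[47:50],P6@[49:50]
pos 51 'c': at 1 (via fail)
pos 52 'd': at 11
pos 53 'd': at 0 (via fail)
pos 54 'b': at 4  → match P1@[54:54]
pos 55 'd': at 5
pos 56 'b': at 6  → match P1@[56:56]
pos 57 'c': at 14
pos 58 'c': at 15  → match P5@[54:58]
pos 59 'b': at 3 (via fail)  → match P0@[57:59],P1@[59:59]
pos 60 'c': at 8 (via fail)
pos 61 'c': at 9
pos 62 'd': at 10  → match P3@[59:62]
pos 63 'd': at 0 (via fail)
pos 64 'b': at 4  → match P1@[64:64]
pos 65 'b': at 4 (via fail)  → match P1@[65:65]
pos 66 'd': at 5
pos 67 'b': at 6  → match P1@[67:67]
pos 68 'c': at 14
pos 69 'c': at 15  → match P5@[65:69]
pos 70 'b': at 3 (via fail)  → match P0@[68:70],P1@[70:70]
pos 71 'c': at 8 (via fail)
pos 72 'c': at 9

Result: [[1,6],[3,1],[5,1],[7,5],[15,6],[17,6],[23,4],[23,6],[25,1],[26,1],[29,6],[30,1],[33,3],[35,4],[35,6],[40,6],[41,1],[43,1],[45,5],[46,0],[46,1],[50,4],[50,6],[54,1],[56,1],[58,5],[59,0],[59,1],[62,3],[64,1],[65,1],[67,1],[69,5],[70,0],[70,1]]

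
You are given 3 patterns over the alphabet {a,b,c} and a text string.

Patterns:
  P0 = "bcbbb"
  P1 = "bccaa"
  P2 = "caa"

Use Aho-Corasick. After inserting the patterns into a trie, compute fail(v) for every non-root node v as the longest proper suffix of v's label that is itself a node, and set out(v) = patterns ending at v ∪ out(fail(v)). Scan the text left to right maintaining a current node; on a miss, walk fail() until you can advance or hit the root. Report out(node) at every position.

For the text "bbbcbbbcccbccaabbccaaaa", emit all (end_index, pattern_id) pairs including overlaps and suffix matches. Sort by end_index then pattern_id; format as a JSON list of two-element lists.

Construct AC machine:
Trie (insert patterns):
  0='ε' goto b→1 c→9
  1='b' goto c→2
  2='bc' goto b→3 c→6
  3='bcb' goto b→4
  4='bcbb' goto b→5
  5='bcbbb' goto ·  [P0 ends]
  6='bcc' goto a→7
  7='bcca' goto a→8
  8='bccaa' goto ·  [P1 ends]
  9='c' goto a→10
  10='ca' goto a→11
  11='caa' goto ·  [P2 ends]

BFS fail/out derivation:
  fail(1) 'b': from fail(0)=0 chase 'b': 0 ⇒ 0;  out=∅∪out(0)=∅
  fail(9) 'c': from fail(0)=0 chase 'c': 0 ⇒ 0;  out=∅∪out(0)=∅
  fail(2) 'bc': from fail(1)=0 chase 'c': 0 ⇒ 9;  out=∅∪out(9)=∅
  fail(10) 'ca': from fail(9)=0 chase 'a': 0 ⇒ 0;  out=∅∪out(0)=∅
  fail(3) 'bcb': from fail(2)=9 chase 'b': 9→0 ⇒ 1;  out=∅∪out(1)=∅
  fail(6) 'bcc': from fail(2)=9 chase 'c': 9→0 ⇒ 9;  out=∅∪out(9)=∅
  fail(11) 'caa': from fail(10)=0 chase 'a': 0 ⇒ 0;  out={2}∪out(0)={2}
  fail(4) 'bcbb': from fail(3)=1 chase 'b': 1→0 ⇒ 1;  out=∅∪out(1)=∅
  fail(7) 'bcca': from fail(6)=9 chase 'a': 9 ⇒ 10;  out=∅∪out(10)=∅
  fail(5) 'bcbbb': from fail(4)=1 chase 'b': 1→0 ⇒ 1;  out={0}∪out(1)={0}
  fail(8) 'bccaa': from fail(7)=10 chase 'a': 10 ⇒ 11;  out={1}∪out(11)={1,2}

Run:
pos 0 'b': at 1
pos 1 'b': at 1 (via fail)
pos 2 'b': at 1 (via fail)
pos 3 'c': at 2
pos 4 'b': at 3
pos 5 'b': at 4
pos 6 'b': at 5  ** P0@[2:6]
pos 7 'c': at 2 (via fail)
pos 8 'c': at 6
pos 9 'c': at 9 (via fail)
pos 10 'b': at 1 (via fail)
pos 11 'c': at 2
pos 12 'c': at 6
pos 13 'a': at 7
pos 14 'a': at 8  ** P1@[10:14],P2@[12:14]
pos 15 'b': at 1 (via fail)
pos 16 'b': at 1 (via fail)
pos 17 'c': at 2
pos 18 'c': at 6
pos 19 'a': at 7
pos 20 'a': at 8  ** P1@[16:20],P2@[18:20]
pos 21 'a': at 0 (via fail)
pos 22 'a': at 0

Result: [[6,0],[14,1],[14,2],[20,1],[20,2]]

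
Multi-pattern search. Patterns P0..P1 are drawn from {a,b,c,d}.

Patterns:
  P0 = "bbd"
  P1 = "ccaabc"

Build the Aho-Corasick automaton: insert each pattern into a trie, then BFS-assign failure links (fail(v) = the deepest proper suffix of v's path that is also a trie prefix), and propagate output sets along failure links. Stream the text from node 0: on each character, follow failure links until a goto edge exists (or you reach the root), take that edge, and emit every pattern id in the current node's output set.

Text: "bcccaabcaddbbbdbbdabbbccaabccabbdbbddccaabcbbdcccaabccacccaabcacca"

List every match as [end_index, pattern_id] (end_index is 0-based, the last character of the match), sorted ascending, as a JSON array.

Build automaton:
Trie nodes:
  0='ε' goto b→1 c→4
  1='b' goto b→2
  2='bb' goto d→3
  3='bbd' goto ·  ←P0
  4='c' goto c→5
  5='cc' goto a→6
  6='cca' goto a→7
  7='ccaa' goto b→8
  8='ccaab' goto c→9
  9='ccaabc' goto ·  ←P1

BFS fail/out derivation:
  fail(1) 'b': from fail(0)=0 chase 'b': 0 ⇒ 0;  out=∅∪out(0)=∅
  fail(4) 'c': from fail(0)=0 chase 'c': 0 ⇒ 0;  out=∅∪out(0)=∅
  fail(2) 'bb': from fail(1)=0 chase 'b': 0 ⇒ 1;  out=∅∪out(1)=∅
  fail(5) 'cc': from fail(4)=0 chase 'c': 0 ⇒ 4;  out=∅∪out(4)=∅
  fail(3) 'bbd': from fail(2)=1 chase 'd': 1→0 ⇒ 0;  out={0}∪out(0)={0}
  fail(6) 'cca': from fail(5)=4 chase 'a': 4→0 ⇒ 0;  out=∅∪out(0)=∅
  fail(7) 'ccaa': from fail(6)=0 chase 'a': 0 ⇒ 0;  out=∅∪out(0)=∅
  fail(8) 'ccaab': from fail(7)=0 chase 'b': 0 ⇒ 1;  out=∅∪out(1)=∅
  fail(9) 'ccaabc': from fail(8)=1 chase 'c': 1→0 ⇒ 4;  out={1}∪out(4)={1}

Scan:
pos 0 'b': at 1
pos 1 'c': at 4 (via fail)
pos 2 'c': at 5
pos 3 'c': at 5 (via fail)
pos 4 'a': at 6
pos 5 'a': at 7
pos 6 'b': at 8
pos 7 'c': at 9  emit P1@[2:7]
pos 8 'a': at 0 (via fail)
pos 9 'd': at 0
pos 10 'd': at 0
pos 11 'b': at 1
pos 12 'b': at 2
pos 13 'b': at 2 (via fail)
pos 14 'd': at 3  emit P0@[12:14]
pos 15 'b': at 1 (via fail)
pos 16 'b': at 2
pos 17 'd': at 3  emit P0@[15:17]
pos 18 'a': at 0 (via fail)
pos 19 'b': at 1
pos 20 'b': at 2
pos 21 'b': at 2 (via fail)
pos 22 'c': at 4 (via fail)
pos 23 'c': at 5
pos 24 'a': at 6
pos 25 'a': at 7
pos 26 'b': at 8
pos 27 'c': at 9  emit P1@[22:27]
pos 28 'c': at 5 (via fail)
pos 29 'a': at 6
pos 30 'b': at 1 (via fail)
pos 31 'b': at 2
pos 32 'd': at 3  emit P0@[30:32]
pos 33 'b': at 1 (via fail)
pos 34 'b': at 2
pos 35 'd': at 3  emit P0@[33:35]
pos 36 'd': at 0 (via fail)
pos 37 'c': at 4
pos 38 'c': at 5
pos 39 'a': at 6
pos 40 'a': at 7
pos 41 'b': at 8
pos 42 'c': at 9  emit P1@[37:42]
pos 43 'b': at 1 (via fail)
pos 44 'b': at 2
pos 45 'd': at 3  emit P0@[43:45]
pos 46 'c': at 4 (via fail)
pos 47 'c': at 5
pos 48 'c': at 5 (via fail)
pos 49 'a': at 6
pos 50 'a': at 7
pos 51 'b': at 8
pos 52 'c': at 9  emit P1@[47:52]
pos 53 'c': at 5 (via fail)
pos 54 'a': at 6
pos 55 'c': at 4 (via fail)
pos 56 'c': at 5
pos 57 'c': at 5 (via fail)
pos 58 'a': at 6
pos 59 'a': at 7
pos 60 'b': at 8
pos 61 'c': at 9  emit P1@[56:61]
pos 62 'a': at 0 (via fail)
pos 63 'c': at 4
pos 64 'c': at 5
pos 65 'a': at 6

Matches: [[7,1],[14,0],[17,0],[27,1],[32,0],[35,0],[42,1],[45,0],[52,1],[61,1]]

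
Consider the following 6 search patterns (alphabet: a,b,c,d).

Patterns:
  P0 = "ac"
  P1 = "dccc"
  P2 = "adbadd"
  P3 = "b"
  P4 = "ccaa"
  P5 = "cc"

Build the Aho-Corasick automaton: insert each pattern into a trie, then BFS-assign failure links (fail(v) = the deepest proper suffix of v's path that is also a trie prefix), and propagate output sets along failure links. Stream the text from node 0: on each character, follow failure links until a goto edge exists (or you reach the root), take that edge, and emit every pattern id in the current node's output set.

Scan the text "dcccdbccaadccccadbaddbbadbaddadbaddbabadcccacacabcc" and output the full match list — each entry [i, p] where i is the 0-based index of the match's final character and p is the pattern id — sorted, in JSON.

Build:
Trie nodes:
  n0 'ε': a→1 b→12 c→13 d→3
  n1 'a': c→2 d→7
  n2 'ac': ·  [P0 ends]
  n3 'd': c→4
  n4 'dc': c→5
  n5 'dcc': c→6
  n6 'dccc': ·  [P1 ends]
  n7 'ad': b→8
  n8 'adb': a→9
  n9 'adba': d→10
  n10 'adbad': d→11
  n11 'adbadd': ·  [P2 ends]
  n12 'b': ·  [P3 ends]
  n13 'c': c→14
  n14 'cc': a→15  [P5 ends]
  n15 'cca': a→16
  n16 'ccaa': ·  [P4 ends]

BFS fail/out derivation:
  n1('a'): parent n0 fail=0; on 'a' 0 → fail=0;  out ∅∪∅=∅
  n3('d'): parent n0 fail=0; on 'd' 0 → fail=0;  out ∅∪∅=∅
  n12('b'): parent n0 fail=0; on 'b' 0 → fail=0;  out {3}∪∅={3}
  n13('c'): parent n0 fail=0; on 'c' 0 → fail=0;  out ∅∪∅=∅
  n2('ac'): parent n1 fail=0; on 'c' 0 → fail=13;  out {0}∪∅={0}
  n4('dc'): parent n3 fail=0; on 'c' 0 → fail=13;  out ∅∪∅=∅
  n7('ad'): parent n1 fail=0; on 'd' 0 → fail=3;  out ∅∪∅=∅
  n14('cc'): parent n13 fail=0; on 'c' 0 → fail=13;  out {5}∪∅={5}
  n5('dcc'): parent n4 fail=13; on 'c' 13 → fail=14;  out ∅∪{5}={5}
  n8('adb'): parent n7 fail=3; on 'b' 3→0 → fail=12;  out ∅∪{3}={3}
  n15('cca'): parent n14 fail=13; on 'a' 13→0 → fail=1;  out ∅∪∅=∅
  n6('dccc'): parent n5 fail=14; on 'c' 14→13 → fail=14;  out {1}∪{5}={1,5}
  n9('adba'): parent n8 fail=12; on 'a' 12→0 → fail=1;  out ∅∪∅=∅
  n16('ccaa'): parent n15 fail=1; on 'a' 1→0 → fail=1;  out {4}∪∅={4}
  n10('adbad'): parent n9 fail=1; on 'd' 1 → fail=7;  out ∅∪∅=∅
  n11('adbadd'): parent n10 fail=7; on 'd' 7→3→0 → fail=3;  out {2}∪∅={2}

Scan:
i=0 'd': node 0→3
i=1 'c': node 3→4
i=2 'c': node 4→5  emit P5@[1:2]
i=3 'c': node 5→6  emit P1@[0:3],P5@[2:3]
i=4 'd': node 6→3 (via fail)
i=5 'b': node 3→12 (via fail)  emit P3@[5:5]
i=6 'c': node 12→13 (via fail)
i=7 'c': node 13→14  emit P5@[6:7]
i=8 'a': node 14→15
i=9 'a': node 15→16  emit P4@[6:9]
i=10 'd': node 16→7 (via fail)
i=11 'c': node 7→4 (via fail)
i=12 'c': node 4→5  emit P5@[11:12]
i=13 'c': node 5→6  emit P1@[10:13],P5@[12:13]
i=14 'c': node 6→14 (via fail)  emit P5@[13:14]
i=15 'a': node 14→15
i=16 'd': node 15→7 (via fail)
i=17 'b': node 7→8  emit P3@[17:17]
i=18 'a': node 8→9
i=19 'd': node 9→10
i=20 'd': node 10→11  emit P2@[15:20]
i=21 'b': node 11→12 (via fail)  emit P3@[21:21]
i=22 'b': node 12→12 (via fail)  emit P3@[22:22]
i=23 'a': node 12→1 (via fail)
i=24 'd': node 1→7
i=25 'b': node 7→8  emit P3@[25:25]
i=26 'a': node 8→9
i=27 'd': node 9→10
i=28 'd': node 10→11  emit P2@[23:28]
i=29 'a': node 11→1 (via fail)
i=30 'd': node 1→7
i=31 'b': node 7→8  emit P3@[31:31]
i=32 'a': node 8→9
i=33 'd': node 9→10
i=34 'd': node 10→11  emit P2@[29:34]
i=35 'b': node 11→12 (via fail)  emit P3@[35:35]
i=36 'a': node 12→1 (via fail)
i=37 'b': node 1→12 (via fail)  emit P3@[37:37]
i=38 'a': node 12→1 (via fail)
i=39 'd': node 1→7
i=40 'c': node 7→4 (via fail)
i=41 'c': node 4→5  emit P5@[40:41]
i=42 'c': node 5→6  emit P1@[39:42],P5@[41:42]
i=43 'a': node 6→15 (via fail)
i=44 'c': node 15→2 (via fail)  emit P0@[43:44]
i=45 'a': node 2→1 (via fail)
i=46 'c': node 1→2  emit P0@[45:46]
i=47 'a': node 2→1 (via fail)
i=48 'b': node 1→12 (via fail)  emit P3@[48:48]
i=49 'c': node 12→13 (via fail)
i=50 'c': node 13→14  emit P5@[49:50]

All matches (sorted): [[2,5],[3,1],[3,5],[5,3],[7,5],[9,4],[12,5],[13,1],[13,5],[14,5],[17,3],[20,2],[21,3],[22,3],[25,3],[28,2],[31,3],[34,2],[35,3],[37,3],[41,5],[42,1],[42,5],[44,0],[46,0],[48,3],[50,5]]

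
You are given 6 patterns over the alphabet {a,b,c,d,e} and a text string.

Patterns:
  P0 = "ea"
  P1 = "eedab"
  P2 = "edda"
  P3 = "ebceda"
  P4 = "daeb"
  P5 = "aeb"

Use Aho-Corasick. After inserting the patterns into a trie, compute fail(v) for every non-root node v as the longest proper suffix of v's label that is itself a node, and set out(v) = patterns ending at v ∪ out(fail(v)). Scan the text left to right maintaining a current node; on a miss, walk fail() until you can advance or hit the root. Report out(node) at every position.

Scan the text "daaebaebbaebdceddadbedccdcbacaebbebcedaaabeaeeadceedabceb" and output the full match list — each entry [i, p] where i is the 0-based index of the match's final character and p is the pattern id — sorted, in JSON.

Build:
Trie nodes:
  n0 'ε': a→19 d→15 e→1
  n1 'e': a→2 b→10 d→7 e→3
  n2 'ea': ·  [P0 ends]
  n3 'ee': d→4
  n4 'eed': a→5
  n5 'eeda': b→6
  n6 'eedab': ·  [P1 ends]
  n7 'ed': d→8
  n8 'edd': a→9
  n9 'edda': ·  [P2 ends]
  n10 'eb': c→11
  n11 'ebc': e→12
  n12 'ebce': d→13
  n13 'ebced': a→14
  n14 'ebceda': ·  [P3 ends]
  n15 'd': a→16
  n16 'da': e→17
  n17 'dae': b→18
  n18 'daeb': ·  [P4 ends]
  n19 'a': e→20
  n20 'ae': b→21
  n21 'aeb': ·  [P5 ends]

BFS fail/out derivation:
  n1('e'): parent n0 fail=0; on 'e' 0 → fail=0;  out ∅∪∅=∅
  n15('d'): parent n0 fail=0; on 'd' 0 → fail=0;  out ∅∪∅=∅
  n19('a'): parent n0 fail=0; on 'a' 0 → fail=0;  out ∅∪∅=∅
  n2('ea'): parent n1 fail=0; on 'a' 0 → fail=19;  out {0}∪∅={0}
  n3('ee'): parent n1 fail=0; on 'e' 0 → fail=1;  out ∅∪∅=∅
  n7('ed'): parent n1 fail=0; on 'd' 0 → fail=15;  out ∅∪∅=∅
  n10('eb'): parent n1 fail=0; on 'b' 0 → fail=0;  out ∅∪∅=∅
  n16('da'): parent n15 fail=0; on 'a' 0 → fail=19;  out ∅∪∅=∅
  n20('ae'): parent n19 fail=0; on 'e' 0 → fail=1;  out ∅∪∅=∅
  n4('eed'): parent n3 fail=1; on 'd' 1 → fail=7;  out ∅∪∅=∅
  n8('edd'): parent n7 fail=15; on 'd' 15→0 → fail=15;  out ∅∪∅=∅
  n11('ebc'): parent n10 fail=0; on 'c' 0 → fail=0;  out ∅∪∅=∅
  n17('dae'): parent n16 fail=19; on 'e' 19 → fail=20;  out ∅∪∅=∅
  n21('aeb'): parent n20 fail=1; on 'b' 1 → fail=10;  out {5}∪∅={5}
  n5('eeda'): parent n4 fail=7; on 'a' 7→15 → fail=16;  out ∅∪∅=∅
  n9('edda'): parent n8 fail=15; on 'a' 15 → fail=16;  out {2}∪∅={2}
  n12('ebce'): parent n11 fail=0; on 'e' 0 → fail=1;  out ∅∪∅=∅
  n18('daeb'): parent n17 fail=20; on 'b' 20 → fail=21;  out {4}∪{5}={4,5}
  n6('eedab'): parent n5 fail=16; on 'b' 16→19→0 → fail=0;  out {1}∪∅={1}
  n13('ebced'): parent n12 fail=1; on 'd' 1 → fail=7;  out ∅∪∅=∅
  n14('ebceda'): parent n13 fail=7; on 'a' 7→15 → fail=16;  out {3}∪∅={3}

Text stream:
i=0 'd': node 0→15
i=1 'a': node 15→16
i=2 'a': node 16→19 ·f
i=3 'e': node 19→20
i=4 'b': node 20→21  emit P5@[2:4]
i=5 'a': node 21→19 ·f
i=6 'e': node 19→20
i=7 'b': node 20→21  emit P5@[5:7]
i=8 'b': node 21→0 ·f
i=9 'a': node 0→19
i=10 'e': node 19→20
i=11 'b': node 20→21  emit P5@[9:11]
i=12 'd': node 21→15 ·f
i=13 'c': node 15→0 ·f
i=14 'e': node 0→1
i=15 'd': node 1→7
i=16 'd': node 7→8
i=17 'a': node 8→9  emit P2@[14:17]
i=18 'd': node 9→15 ·f
i=19 'b': node 15→0 ·f
i=20 'e': node 0→1
i=21 'd': node 1→7
i=22 'c': node 7→0 ·f
i=23 'c': node 0→0
i=24 'd': node 0→15
i=25 'c': node 15→0 ·f
i=26 'b': node 0→0
i=27 'a': node 0→19
i=28 'c': node 19→0 ·f
i=29 'a': node 0→19
i=30 'e': node 19→20
i=31 'b': node 20→21  emit P5@[29:31]
i=32 'b': node 21→0 ·f
i=33 'e': node 0→1
i=34 'b': node 1→10
i=35 'c': node 10→11
i=36 'e': node 11→12
i=37 'd': node 12→13
i=38 'a': node 13→14  emit P3@[33:38]
i=39 'a': node 14→19 ·f
i=40 'a': node 19→19 ·f
i=41 'b': node 19→0 ·f
i=42 'e': node 0→1
i=43 'a': node 1→2  emit P0@[42:43]
i=44 'e': node 2→20 ·f
i=45 'e': node 20→3 ·f
i=46 'a': node 3→2 ·f  emit P0@[45:46]
i=47 'd': node 2→15 ·f
i=48 'c': node 15→0 ·f
i=49 'e': node 0→1
i=50 'e': node 1→3
i=51 'd': node 3→4
i=52 'a': node 4→5
i=53 'b': node 5→6  emit P1@[49:53]
i=54 'c': node 6→0 ·f
i=55 'e': node 0→1
i=56 'b': node 1→10

Result: [[4,5],[7,5],[11,5],[17,2],[31,5],[38,3],[43,0],[46,0],[53,1]]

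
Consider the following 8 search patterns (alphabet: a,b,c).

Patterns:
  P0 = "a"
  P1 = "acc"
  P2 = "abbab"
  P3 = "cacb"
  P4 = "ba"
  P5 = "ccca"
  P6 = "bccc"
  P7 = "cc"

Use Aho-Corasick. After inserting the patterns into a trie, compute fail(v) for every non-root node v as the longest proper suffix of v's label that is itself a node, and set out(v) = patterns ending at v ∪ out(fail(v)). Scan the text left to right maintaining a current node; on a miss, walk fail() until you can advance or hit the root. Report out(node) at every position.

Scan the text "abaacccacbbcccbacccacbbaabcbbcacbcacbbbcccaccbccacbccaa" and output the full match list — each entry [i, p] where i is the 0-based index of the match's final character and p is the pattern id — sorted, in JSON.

Build automaton:
Trie (insert patterns):
  n0 'ε': a→1 b→12 c→8
  n1 'a': b→4 c→2  [P0 ends]
  n2 'ac': c→3
  n3 'acc': ·  [P1 ends]
  n4 'ab': b→5
  n5 'abb': a→6
  n6 'abba': b→7
  n7 'abbab': ·  [P2 ends]
  n8 'c': a→9 c→14
  n9 'ca': c→10
  n10 'cac': b→11
  n11 'cacb': ·  [P3 ends]
  n12 'b': a→13 c→17
  n13 'ba': ·  [P4 ends]
  n14 'cc': c→15  [P7 ends]
  n15 'ccc': a→16
  n16 'ccca': ·  [P5 ends]
  n17 'bc': c→18
  n18 'bcc': c→19
  n19 'bccc': ·  [P6 ends]

BFS fail/out derivation:
  n1('a'): parent n0 fail=0; on 'a' 0 → fail=0;  out {0}∪∅={0}
  n8('c'): parent n0 fail=0; on 'c' 0 → fail=0;  out ∅∪∅=∅
  n12('b'): parent n0 fail=0; on 'b' 0 → fail=0;  out ∅∪∅=∅
  n2('ac'): parent n1 fail=0; on 'c' 0 → fail=8;  out ∅∪∅=∅
  n4('ab'): parent n1 fail=0; on 'b' 0 → fail=12;  out ∅∪∅=∅
  n9('ca'): parent n8 fail=0; on 'a' 0 → fail=1;  out ∅∪{0}={0}
  n13('ba'): parent n12 fail=0; on 'a' 0 → fail=1;  out {4}∪{0}={0,4}
  n14('cc'): parent n8 fail=0; on 'c' 0 → fail=8;  out {7}∪∅={7}
  n17('bc'): parent n12 fail=0; on 'c' 0 → fail=8;  out ∅∪∅=∅
  n3('acc'): parent n2 fail=8; on 'c' 8 → fail=14;  out {1}∪{7}={1,7}
  n5('abb'): parent n4 fail=12; on 'b' 12→0 → fail=12;  out ∅∪∅=∅
  n10('cac'): parent n9 fail=1; on 'c' 1 → fail=2;  out ∅∪∅=∅
  n15('ccc'): parent n14 fail=8; on 'c' 8 → fail=14;  out ∅∪{7}={7}
  n18('bcc'): parent n17 fail=8; on 'c' 8 → fail=14;  out ∅∪{7}={7}
  n6('abba'): parent n5 fail=12; on 'a' 12 → fail=13;  out ∅∪{0,4}={0,4}
  n11('cacb'): parent n10 fail=2; on 'b' 2→8→0 → fail=12;  out {3}∪∅={3}
  n16('ccca'): parent n15 fail=14; on 'a' 14→8 → fail=9;  out {5}∪{0}={0,5}
  n19('bccc'): parent n18 fail=14; on 'c' 14 → fail=15;  out {6}∪{7}={6,7}
  n7('abbab'): parent n6 fail=13; on 'b' 13→1 → fail=4;  out {2}∪∅={2}

Run:
[0] read 'a'  n0⇒n1  emit P0@[0:0]
[1] read 'b'  n1⇒n4
[2] read 'a'  n4⇒n13 ·f  emit P0@[2:2],P4@[1:2]
[3] read 'a'  n13⇒n1 ·f  emit P0@[3:3]
[4] read 'c'  n1⇒n2
[5] read 'c'  n2⇒n3  emit P1@[3:5],P7@[4:5]
[6] read 'c'  n3⇒n15 ·f  emit P7@[5:6]
[7] read 'a'  n15⇒n16  emit P0@[7:7],P5@[4:7]
[8] read 'c'  n16⇒n10 ·f
[9] read 'b'  n10⇒n11  emit P3@[6:9]
[10] read 'b'  n11⇒n12 ·f
[11] read 'c'  n12⇒n17
[12] read 'c'  n17⇒n18  emit P7@[11:12]
[13] read 'c'  n18⇒n19  emit P6@[10:13],P7@[12:13]
[14] read 'b'  n19⇒n12 ·f
[15] read 'a'  n12⇒n13  emit P0@[15:15],P4@[14:15]
[16] read 'c'  n13⇒n2 ·f
[17] read 'c'  n2⇒n3  emit P1@[15:17],P7@[16:17]
[18] read 'c'  n3⇒n15 ·f  emit P7@[17:18]
[19] read 'a'  n15⇒n16  emit P0@[19:19],P5@[16:19]
[20] read 'c'  n16⇒n10 ·f
[21] read 'b'  n10⇒n11  emit P3@[18:21]
[22] read 'b'  n11⇒n12 ·f
[23] read 'a'  n12⇒n13  emit P0@[23:23],P4@[22:23]
[24] read 'a'  n13⇒n1 ·f  emit P0@[24:24]
[25] read 'b'  n1⇒n4
[26] read 'c'  n4⇒n17 ·f
[27] read 'b'  n17⇒n12 ·f
[28] read 'b'  n12⇒n12 ·f
[29] read 'c'  n12⇒n17
[30] read 'a'  n17⇒n9 ·f  emit P0@[30:30]
[31] read 'c'  n9⇒n10
[32] read 'b'  n10⇒n11  emit P3@[29:32]
[33] read 'c'  n11⇒n17 ·f
[34] read 'a'  n17⇒n9 ·f  emit P0@[34:34]
[35] read 'c'  n9⇒n10
[36] read 'b'  n10⇒n11  emit P3@[33:36]
[37] read 'b'  n11⇒n12 ·f
[38] read 'b'  n12⇒n12 ·f
[39] read 'c'  n12⇒n17
[40] read 'c'  n17⇒n18  emit P7@[39:40]
[41] read 'c'  n18⇒n19  emit P6@[38:41],P7@[40:41]
[42] read 'a'  n19⇒n16 ·f  emit P0@[42:42],P5@[39:42]
[43] read 'c'  n16⇒n10 ·f
[44] read 'c'  n10⇒n3 ·f  emit P1@[42:44],P7@[43:44]
[45] read 'b'  n3⇒n12 ·f
[46] read 'c'  n12⇒n17
[47] read 'c'  n17⇒n18  emit P7@[46:47]
[48] read 'a'  n18⇒n9 ·f  emit P0@[48:48]
[49] read 'c'  n9⇒n10
[50] read 'b'  n10⇒n11  emit P3@[47:50]
[51] read 'c'  n11⇒n17 ·f
[52] read 'c'  n17⇒n18  emit P7@[51:52]
[53] read 'a'  n18⇒n9 ·f  emit P0@[53:53]
[54] read 'a'  n9⇒n1 ·f  emit P0@[54:54]

Matches: [[0,0],[2,0],[2,4],[3,0],[5,1],[5,7],[6,7],[7,0],[7,5],[9,3],[12,7],[13,6],[13,7],[15,0],[15,4],[17,1],[17,7],[18,7],[19,0],[19,5],[21,3],[23,0],[23,4],[24,0],[30,0],[32,3],[34,0],[36,3],[40,7],[41,6],[41,7],[42,0],[42,5],[44,1],[44,7],[47,7],[48,0],[50,3],[52,7],[53,0],[54,0]]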